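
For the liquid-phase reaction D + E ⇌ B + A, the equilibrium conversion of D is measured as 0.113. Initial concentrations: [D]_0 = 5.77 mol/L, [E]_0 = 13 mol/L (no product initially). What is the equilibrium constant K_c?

K_c = 0.00673

Let X = conversion of D.
Concentrations: [D] = 5.77 − 5.77X; [E] = 13 − 5.77X; [B] = 5.77X; [A] = 5.77X.
At X = 0.113: [D] = 5.12, [E] = 12.3, [B] = 0.652, [A] = 0.652.
K_c = [B] [A] / ([D] [E]) = 0.00673.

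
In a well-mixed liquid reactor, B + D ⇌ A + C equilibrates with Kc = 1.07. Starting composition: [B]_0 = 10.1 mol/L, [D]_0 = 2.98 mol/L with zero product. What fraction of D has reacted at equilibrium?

Let X = conversion of D; extent ξ = 2.98·X mol/L.
Concentrations: [B] = 10.1 − 2.98X; [D] = 2.98 − 2.98X; [A] = 2.98X; [C] = 2.98X.
Kc = [A] [C] / ([B] [D]).
Setting equal to 1.07 and solving for X on (0,1) gives X = 0.781.

X = 0.781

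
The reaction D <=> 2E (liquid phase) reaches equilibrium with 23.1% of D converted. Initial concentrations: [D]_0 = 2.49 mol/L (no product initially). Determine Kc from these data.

Kc = 0.691 mol/L

Let X = conversion of D.
Concentrations: [D] = 2.49 − 2.49X; [E] = 4.98X.
At X = 0.231: [D] = 1.91, [E] = 1.15.
Kc = [E]^2 / ([D]) = 0.691 mol/L.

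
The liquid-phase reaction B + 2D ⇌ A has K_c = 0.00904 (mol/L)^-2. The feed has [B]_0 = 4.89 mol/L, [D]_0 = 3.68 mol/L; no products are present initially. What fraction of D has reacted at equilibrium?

X = 0.195

Let X = conversion of D; extent ξ = 3.68X/2 mol/L.
Concentrations: [B] = 4.89 − 1.84X; [D] = 3.68 − 3.68X; [A] = 1.84X.
K_c = [A] / ([B] [D]^2).
Setting equal to 0.00904 and solving for X on (0,1) gives X = 0.195.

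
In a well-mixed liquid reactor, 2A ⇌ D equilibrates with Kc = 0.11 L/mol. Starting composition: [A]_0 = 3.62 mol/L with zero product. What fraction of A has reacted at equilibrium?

X = 0.343

Let X = conversion of A; extent ξ = 3.62X/2 mol/L.
Concentrations: [A] = 3.62 − 3.62X; [D] = 1.81X.
Kc = [D] / ([A]^2).
Solving Kc = 0.11 for X ∈ (0,1): X = 0.343.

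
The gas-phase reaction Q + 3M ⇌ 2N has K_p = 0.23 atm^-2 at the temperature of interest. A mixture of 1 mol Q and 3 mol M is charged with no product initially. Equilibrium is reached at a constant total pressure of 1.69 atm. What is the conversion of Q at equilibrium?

Take 1 mol Q as basis and let X be its fractional conversion, so ξ = X.
Species balance: n_Q = 1 − X; n_M = 3 − 3X; n_N = 2X.
Total moles n_T = 4 − 2X.
Mole fractions y_i = n_i/n_T; K_p = p_N^2 / (p_Q p_M^3) with p_i = y_i·P.
This yields a degree-4 equation in X; solving on (0,1), X = 0.302.

X = 0.302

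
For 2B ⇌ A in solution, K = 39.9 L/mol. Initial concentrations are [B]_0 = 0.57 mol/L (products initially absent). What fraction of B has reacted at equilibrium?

X = 0.862

Let X = conversion of B; extent ξ = 0.57X/2 mol/L.
Concentrations: [B] = 0.57 − 0.57X; [A] = 0.285X.
K = [A] / ([B]^2).
Equating to 39.9 L/mol: the physical root is X = 0.862.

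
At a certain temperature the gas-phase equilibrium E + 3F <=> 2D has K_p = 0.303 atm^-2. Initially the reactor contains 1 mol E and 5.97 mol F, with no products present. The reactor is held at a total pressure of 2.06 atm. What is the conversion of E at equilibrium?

Take 1 mol E as basis and let X be its fractional conversion, so ξ = X.
Species balance: n_E = 1 − X; n_F = 5.97 − 3X; n_D = 2X.
Total moles n_T = 6.97 − 2X.
y_i = n_i/n_T, p_i = y_i·P. K_p = p_D^2 / (p_E p_F^3).
Equating to 0.303 atm^-2 and solving on 0 < X < 1: X = 0.565.

X = 0.565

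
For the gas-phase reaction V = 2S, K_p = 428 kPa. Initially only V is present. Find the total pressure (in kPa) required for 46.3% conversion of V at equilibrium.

Take 1 mol V as basis and let X be its fractional conversion, so ξ = X.
Moles: n_V = 1 − X; n_S = 2X.
Total moles n_T = 1 + X.
K_p = p_S^2 / (p_V) with p_i = (n_i/n_T)·P.
At X = 0.463: the mole-fraction product g(X) = Π y_i^ν_i = 1.091. Since K_p = g(X)·P^{1}, P = (K_p/g)^(1/1) = (428/1.091)^(1/1) = 392 kPa.

P = 392 kPa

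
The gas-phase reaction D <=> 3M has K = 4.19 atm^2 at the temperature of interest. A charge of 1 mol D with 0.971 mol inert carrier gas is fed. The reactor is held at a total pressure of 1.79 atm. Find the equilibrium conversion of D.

X = 0.583

Basis: 1 mol D initially; let X = conversion of D. Extent ξ = X.
At extent ξ: n_D = 1 − X; n_M = 3X; n_I = 0.971 (inert).
Total moles n_T = 1.97 + 2X.
Mole fractions y_i = n_i/n_T; K = p_M^3 / (p_D) with p_i = y_i·P.
Substituting and setting equal to 4.19 atm^2 gives a polynomial in X; the root in (0,1) is X = 0.583.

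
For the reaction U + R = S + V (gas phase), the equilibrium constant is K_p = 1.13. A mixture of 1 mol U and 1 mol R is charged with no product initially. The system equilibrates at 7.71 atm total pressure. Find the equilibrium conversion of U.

X = 0.515

Take 1 mol U as basis and let X be its fractional conversion, so ξ = X.
Moles: n_U = 1 − X; n_R = 1 − X; n_S = X; n_V = X.
Since Δν = 0, n_T = 2 throughout.
With p_i = (n_i/n_T)P, K_p = p_S p_V / (p_U p_R).
Setting this equal to 1.13 and taking the physical root (0 < X < 1) gives X = 0.515.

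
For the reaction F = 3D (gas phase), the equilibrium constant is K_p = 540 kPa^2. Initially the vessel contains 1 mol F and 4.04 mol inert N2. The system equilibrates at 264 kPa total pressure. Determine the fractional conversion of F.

Basis: 1 mol F initially; let X = conversion of F. Extent ξ = X.
Moles: n_F = 1 − X; n_D = 3X; n_I = 4.04 (inert).
Total moles n_T = 5.04 + 2X.
y_i = n_i/n_T, p_i = y_i·P. K_p = p_D^3 / (p_F).
This yields a degree-3 equation in X; solving on (0,1), X = 0.190.

X = 0.190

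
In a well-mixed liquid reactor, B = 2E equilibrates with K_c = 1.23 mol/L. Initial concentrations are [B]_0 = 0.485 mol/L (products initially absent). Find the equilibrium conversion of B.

X = 0.540

Let X = conversion of B; extent ξ = 0.485·X mol/L.
Concentrations: [B] = 0.485 − 0.485X; [E] = 0.97X.
K_c = [E]^2 / ([B]).
Equating to 1.23 mol/L: the physical root is X = 0.540.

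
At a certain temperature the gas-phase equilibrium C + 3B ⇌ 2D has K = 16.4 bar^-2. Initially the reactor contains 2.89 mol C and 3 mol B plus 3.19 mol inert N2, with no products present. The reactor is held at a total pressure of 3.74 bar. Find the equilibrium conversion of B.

X = 0.781

Take 3 mol B as basis and let X be its fractional conversion, so ξ = X.
Mole table: n_C = 2.89 − X; n_B = 3 − 3X; n_D = 2X; n_I = 3.19 (inert).
Summing: n_T = 9.08 − 2X.
y_i = n_i/n_T, p_i = y_i·P. K = p_D^2 / (p_C p_B^3).
This yields a degree-4 equation in X; solving on (0,1), X = 0.781.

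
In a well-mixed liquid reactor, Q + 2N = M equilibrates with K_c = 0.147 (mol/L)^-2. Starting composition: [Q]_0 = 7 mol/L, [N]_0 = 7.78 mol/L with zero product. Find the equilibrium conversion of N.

Let X = conversion of N; extent ξ = 7.78X/2 mol/L.
Concentrations: [Q] = 7 − 3.89X; [N] = 7.78 − 7.78X; [M] = 3.89X.
K_c = [M] / ([Q] [N]^2).
This equals 0.147 at X = 0.725 (the root in 0 < X < 1).

X = 0.725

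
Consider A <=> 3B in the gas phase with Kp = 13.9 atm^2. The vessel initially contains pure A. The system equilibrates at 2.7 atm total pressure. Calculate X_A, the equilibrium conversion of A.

X = 0.521

Let X = conversion of A (basis 1 mol A); extent of reaction ξ = X.
Mole table: n_A = 1 − X; n_B = 3X.
Summing: n_T = 1 + 2X.
With p_i = (n_i/n_T)P, Kp = p_B^3 / (p_A).
Substituting and setting equal to 13.9 atm^2 gives a polynomial in X; the root in (0,1) is X = 0.521.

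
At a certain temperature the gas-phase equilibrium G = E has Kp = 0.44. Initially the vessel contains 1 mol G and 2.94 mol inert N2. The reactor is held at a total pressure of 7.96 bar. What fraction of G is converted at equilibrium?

Let X = conversion of G (basis 1 mol G); extent of reaction ξ = X.
Species balance: n_G = 1 − X; n_E = X; n_I = 2.94 (inert).
Total moles n_T = 3.94 (Δν = 0, constant).
With p_i = (n_i/n_T)P, Kp = p_E / (p_G).
This yields a degree-1 equation in X; solving on (0,1), X = 0.306.

X = 0.306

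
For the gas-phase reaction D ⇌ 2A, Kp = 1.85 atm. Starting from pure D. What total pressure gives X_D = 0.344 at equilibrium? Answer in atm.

Let X = conversion of D (basis 1 mol D); extent of reaction ξ = X.
Moles: n_D = 1 − X; n_A = 2X.
Summing: n_T = 1 + X.
Kp = p_A^2 / (p_D) with p_i = (n_i/n_T)·P.
At X = 0.344: the mole-fraction product g(X) = Π y_i^ν_i = 0.5369. Since Kp = g(X)·P^{1}, P = (Kp/g)^(1/1) = (1.85/0.5369)^(1/1) = 3.45 atm.

P = 3.45 atm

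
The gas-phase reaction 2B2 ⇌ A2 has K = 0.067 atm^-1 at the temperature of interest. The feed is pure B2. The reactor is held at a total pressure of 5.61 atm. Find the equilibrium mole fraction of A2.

Take 1 mol B2 as basis and let X be its fractional conversion, so ξ = 0.5X.
Mole table: n_B2 = 1 − X; n_A2 = 0.5X.
Total moles n_T = 1 − 0.5X.
y_i = n_i/n_T, p_i = y_i·P. K = p_A2 / (p_B2^2).
Substituting and setting equal to 0.067 atm^-1 gives a polynomial in X; the root in (0,1) is X = 0.368.
Then n_A2 = 0.184, n_T = 0.816, so y_A2 = 0.225.

y_A2 = 0.225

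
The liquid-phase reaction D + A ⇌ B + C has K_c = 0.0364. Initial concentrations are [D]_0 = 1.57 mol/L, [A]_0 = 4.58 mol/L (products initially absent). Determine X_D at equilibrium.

Let X = conversion of D; extent ξ = 1.57·X mol/L.
Concentrations: [D] = 1.57 − 1.57X; [A] = 4.58 − 1.57X; [B] = 1.57X; [C] = 1.57X.
K_c = [B] [C] / ([D] [A]).
Solving K_c = 0.0364 for X ∈ (0,1): X = 0.266.

X = 0.266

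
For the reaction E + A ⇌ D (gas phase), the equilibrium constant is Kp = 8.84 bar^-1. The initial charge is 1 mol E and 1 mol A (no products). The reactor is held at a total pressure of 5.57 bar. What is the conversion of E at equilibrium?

X = 0.859

Basis: 1 mol E initially; let X = conversion of E. Extent ξ = X.
At extent ξ: n_E = 1 − X; n_A = 1 − X; n_D = X.
Summing: n_T = 2 − X.
With p_i = (n_i/n_T)P, Kp = p_D / (p_E p_A).
Equating to 8.84 bar^-1 and solving on 0 < X < 1: X = 0.859.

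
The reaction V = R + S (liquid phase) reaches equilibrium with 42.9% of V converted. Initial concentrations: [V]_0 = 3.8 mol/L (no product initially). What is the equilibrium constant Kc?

Kc = 1.22 mol/L

Let X = conversion of V.
Concentrations: [V] = 3.8 − 3.8X; [R] = 3.8X; [S] = 3.8X.
At X = 0.429: [V] = 2.17, [R] = 1.63, [S] = 1.63.
Kc = [R] [S] / ([V]) = 1.22 mol/L.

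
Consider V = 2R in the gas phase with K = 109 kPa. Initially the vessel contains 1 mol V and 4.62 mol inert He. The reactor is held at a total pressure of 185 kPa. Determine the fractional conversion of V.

Basis: 1 mol V initially; let X = conversion of V. Extent ξ = X.
Moles: n_V = 1 − X; n_R = 2X; n_I = 4.62 (inert).
Summing: n_T = 5.62 + X.
y_i = n_i/n_T, p_i = y_i·P. K = p_R^2 / (p_V).
Equating to 109 kPa and solving on 0 < X < 1: X = 0.603.

X = 0.603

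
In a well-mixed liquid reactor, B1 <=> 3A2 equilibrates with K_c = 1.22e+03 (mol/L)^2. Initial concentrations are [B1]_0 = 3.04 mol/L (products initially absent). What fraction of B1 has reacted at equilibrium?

X = 0.867

Let X = conversion of B1; extent ξ = 3.04·X mol/L.
Concentrations: [B1] = 3.04 − 3.04X; [A2] = 9.12X.
K_c = [A2]^3 / ([B1]).
This equals 1.22e+03 at X = 0.867 (the root in 0 < X < 1).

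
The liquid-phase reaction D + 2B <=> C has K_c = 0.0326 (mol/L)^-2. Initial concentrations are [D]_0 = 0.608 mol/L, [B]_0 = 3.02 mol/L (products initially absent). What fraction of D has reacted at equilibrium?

Let X = conversion of D; extent ξ = 0.608·X mol/L.
Concentrations: [D] = 0.608 − 0.608X; [B] = 3.02 − 1.22X; [C] = 0.608X.
K_c = [C] / ([D] [B]^2).
This equals 0.0326 at X = 0.201 (the root in 0 < X < 1).

X = 0.201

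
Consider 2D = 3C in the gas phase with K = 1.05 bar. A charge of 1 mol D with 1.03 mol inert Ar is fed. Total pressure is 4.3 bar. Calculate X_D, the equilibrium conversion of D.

Basis: 1 mol D initially; let X = conversion of D. Extent ξ = 0.5X.
Moles: n_D = 1 − X; n_C = 1.5X; n_I = 1.03 (inert).
Total moles n_T = 2.03 + 0.5X.
With p_i = (n_i/n_T)P, K = p_C^3 / (p_D^2).
Setting this equal to 1.05 bar and taking the physical root (0 < X < 1) gives X = 0.391.

X = 0.391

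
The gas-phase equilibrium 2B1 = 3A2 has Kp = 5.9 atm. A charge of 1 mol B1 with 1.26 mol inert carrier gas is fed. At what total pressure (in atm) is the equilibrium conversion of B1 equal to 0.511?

P = 7.88 atm

Let X = conversion of B1 (basis 1 mol B1); extent of reaction ξ = 0.5X.
Moles: n_B1 = 1 − X; n_A2 = 1.5X; n_I = 1.26 (inert).
Total moles n_T = 2.26 + 0.5X.
Kp = p_A2^3 / (p_B1^2) with p_i = (n_i/n_T)·P.
At X = 0.511: the mole-fraction product g(X) = Π y_i^ν_i = 0.7487. Since Kp = g(X)·P^{1}, P = (Kp/g)^(1/1) = (5.9/0.7487)^(1/1) = 7.88 atm.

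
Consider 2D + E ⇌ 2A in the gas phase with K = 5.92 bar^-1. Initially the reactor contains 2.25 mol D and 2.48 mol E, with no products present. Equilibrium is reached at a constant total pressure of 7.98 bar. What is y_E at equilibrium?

Take 2.25 mol D as basis and let X be its fractional conversion, so ξ = 1.12X.
Mole table: n_D = 2.25 − 2.25X; n_E = 2.48 − 1.12X; n_A = 2.25X.
Summing: n_T = 4.73 − 1.12X.
With p_i = (n_i/n_T)P, K = p_A^2 / (p_D^2 p_E).
Equating to 5.92 bar^-1 and solving on 0 < X < 1: X = 0.815.
Then n_E = 1.56, n_T = 3.81, so y_E = 0.410.

y_E = 0.410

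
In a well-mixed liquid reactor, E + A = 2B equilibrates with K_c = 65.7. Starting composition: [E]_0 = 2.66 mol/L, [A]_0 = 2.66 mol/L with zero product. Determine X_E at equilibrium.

X = 0.802

Let X = conversion of E; extent ξ = 2.66·X mol/L.
Concentrations: [E] = 2.66 − 2.66X; [A] = 2.66 − 2.66X; [B] = 5.32X.
K_c = [B]^2 / ([E] [A]).
This equals 65.7 at X = 0.802 (the root in 0 < X < 1).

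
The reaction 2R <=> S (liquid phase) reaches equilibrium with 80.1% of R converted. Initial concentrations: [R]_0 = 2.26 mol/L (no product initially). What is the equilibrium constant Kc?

Kc = 4.47 L/mol

Let X = conversion of R.
Concentrations: [R] = 2.26 − 2.26X; [S] = 1.13X.
At X = 0.801: [R] = 0.45, [S] = 0.905.
Kc = [S] / ([R]^2) = 4.47 L/mol.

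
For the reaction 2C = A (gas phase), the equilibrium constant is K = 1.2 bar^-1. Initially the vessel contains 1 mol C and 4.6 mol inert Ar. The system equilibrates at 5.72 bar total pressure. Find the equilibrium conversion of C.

Let X = conversion of C (basis 1 mol C); extent of reaction ξ = 0.5X.
Moles: n_C = 1 − X; n_A = 0.5X; n_I = 4.6 (inert).
n_T = Σnᵢ = 5.6 − 0.5X.
Mole fractions y_i = n_i/n_T; K = p_A / (p_C^2) with p_i = y_i·P.
Substituting and setting equal to 1.2 bar^-1 gives a polynomial in X; the root in (0,1) is X = 0.542.

X = 0.542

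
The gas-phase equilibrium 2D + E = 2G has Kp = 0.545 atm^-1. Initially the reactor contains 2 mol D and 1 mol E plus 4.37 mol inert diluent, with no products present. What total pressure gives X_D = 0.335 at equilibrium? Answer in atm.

P = 4.93 atm

Take 2 mol D as basis and let X be its fractional conversion, so ξ = X.
Species balance: n_D = 2 − 2X; n_E = 1 − X; n_G = 2X; n_I = 4.37 (inert).
Summing: n_T = 7.37 − X.
Kp = p_G^2 / (p_D^2 p_E) with p_i = (n_i/n_T)·P.
At X = 0.335: the mole-fraction product g(X) = Π y_i^ν_i = 2.685. Since Kp = g(X)·P^{-1}, P = (g/Kp)^(1/1) = (2.685/0.545)^(1/1) = 4.93 atm.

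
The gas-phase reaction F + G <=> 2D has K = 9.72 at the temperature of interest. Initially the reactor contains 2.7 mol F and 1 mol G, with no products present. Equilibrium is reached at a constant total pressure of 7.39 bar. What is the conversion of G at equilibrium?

X = 0.843

Basis: 1 mol G initially; let X = conversion of G. Extent ξ = X.
At extent ξ: n_F = 2.7 − X; n_G = 1 − X; n_D = 2X.
n_T stays at 3.7 (no change in mole number).
y_i = n_i/n_T, p_i = y_i·P. K = p_D^2 / (p_F p_G).
Setting this equal to 9.72 and taking the physical root (0 < X < 1) gives X = 0.843.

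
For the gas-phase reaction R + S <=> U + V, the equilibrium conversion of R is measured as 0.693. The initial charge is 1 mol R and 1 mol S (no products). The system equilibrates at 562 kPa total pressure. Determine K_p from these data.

Take 1 mol R as basis and let X be its fractional conversion, so ξ = X.
Moles: n_R = 1 − X; n_S = 1 − X; n_U = X; n_V = X.
n_T stays at 2 (no change in mole number).
At X = 0.693: n_R = 0.307, n_S = 0.307, n_U = 0.693, n_V = 0.693, n_T = 2.
p_i = (n_i/n_T)·P. K_p = p_U p_V / (p_R p_S) = 5.1.

K_p = 5.1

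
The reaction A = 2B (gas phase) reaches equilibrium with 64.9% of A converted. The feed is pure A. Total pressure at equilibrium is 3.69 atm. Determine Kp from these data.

Basis: 1 mol A initially; let X = conversion of A. Extent ξ = X.
At extent ξ: n_A = 1 − X; n_B = 2X.
Total moles n_T = 1 + X.
At X = 0.649: n_A = 0.351, n_B = 1.3, n_T = 1.65.
p_i = (n_i/n_T)·P. Kp = p_B^2 / (p_A) = 10.7 atm.

Kp = 10.7 atm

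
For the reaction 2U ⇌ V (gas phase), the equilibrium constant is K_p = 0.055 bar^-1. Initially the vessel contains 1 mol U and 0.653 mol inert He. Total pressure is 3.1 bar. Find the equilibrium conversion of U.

X = 0.155

Basis: 1 mol U initially; let X = conversion of U. Extent ξ = 0.5X.
At extent ξ: n_U = 1 − X; n_V = 0.5X; n_I = 0.653 (inert).
Total moles n_T = 1.65 − 0.5X.
y_i = n_i/n_T, p_i = y_i·P. K_p = p_V / (p_U^2).
This yields a degree-2 equation in X; solving on (0,1), X = 0.155.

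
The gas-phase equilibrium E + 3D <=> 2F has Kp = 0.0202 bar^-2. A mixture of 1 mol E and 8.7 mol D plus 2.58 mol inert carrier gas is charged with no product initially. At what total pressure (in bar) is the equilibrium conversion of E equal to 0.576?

P = 7.52 bar

Basis: 1 mol E initially; let X = conversion of E. Extent ξ = X.
Species balance: n_E = 1 − X; n_D = 8.7 − 3X; n_F = 2X; n_I = 2.58 (inert).
Total moles n_T = 12.3 − 2X.
Kp = p_F^2 / (p_E p_D^3) with p_i = (n_i/n_T)·P.
At X = 0.576: the mole-fraction product g(X) = Π y_i^ν_i = 1.144. Since Kp = g(X)·P^{-2}, P = (g/Kp)^(1/2) = (1.144/0.0202)^(1/2) = 7.52 bar.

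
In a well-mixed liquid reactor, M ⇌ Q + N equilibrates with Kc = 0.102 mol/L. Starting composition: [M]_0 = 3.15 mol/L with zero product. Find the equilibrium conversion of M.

Let X = conversion of M; extent ξ = 3.15·X mol/L.
Concentrations: [M] = 3.15 − 3.15X; [Q] = 3.15X; [N] = 3.15X.
Kc = [Q] [N] / ([M]).
Equating to 0.102 mol/L: the physical root is X = 0.164.

X = 0.164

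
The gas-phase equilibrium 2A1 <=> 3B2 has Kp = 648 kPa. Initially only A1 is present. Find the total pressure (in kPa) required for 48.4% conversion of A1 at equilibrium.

Basis: 1 mol A1 initially; let X = conversion of A1. Extent ξ = 0.5X.
Mole table: n_A1 = 1 − X; n_B2 = 1.5X.
Total moles n_T = 1 + 0.5X.
Kp = p_B2^3 / (p_A1^2) with p_i = (n_i/n_T)·P.
At X = 0.484: the mole-fraction product g(X) = Π y_i^ν_i = 1.157. Since Kp = g(X)·P^{1}, P = (Kp/g)^(1/1) = (648/1.157)^(1/1) = 560 kPa.

P = 560 kPa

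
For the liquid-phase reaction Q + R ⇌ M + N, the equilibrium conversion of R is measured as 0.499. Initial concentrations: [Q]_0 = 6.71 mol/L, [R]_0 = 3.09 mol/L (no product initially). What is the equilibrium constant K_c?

Let X = conversion of R.
Concentrations: [Q] = 6.71 − 3.09X; [R] = 3.09 − 3.09X; [M] = 3.09X; [N] = 3.09X.
At X = 0.499: [Q] = 5.17, [R] = 1.55, [M] = 1.54, [N] = 1.54.
K_c = [M] [N] / ([Q] [R]) = 0.297.

K_c = 0.297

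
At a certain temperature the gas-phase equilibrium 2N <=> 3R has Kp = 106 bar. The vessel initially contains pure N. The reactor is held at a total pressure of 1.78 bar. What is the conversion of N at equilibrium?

Take 1 mol N as basis and let X be its fractional conversion, so ξ = 0.5X.
Species balance: n_N = 1 − X; n_R = 1.5X.
n_T = Σnᵢ = 1 + 0.5X.
With p_i = (n_i/n_T)P, Kp = p_R^3 / (p_N^2).
This yields a degree-3 equation in X; solving on (0,1), X = 0.845.

X = 0.845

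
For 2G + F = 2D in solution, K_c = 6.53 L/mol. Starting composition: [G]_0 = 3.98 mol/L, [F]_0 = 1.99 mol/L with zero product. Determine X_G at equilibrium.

Let X = conversion of G; extent ξ = 3.98X/2 mol/L.
Concentrations: [G] = 3.98 − 3.98X; [F] = 1.99 − 1.99X; [D] = 3.98X.
K_c = [D]^2 / ([G]^2 [F]).
Equating to 6.53 L/mol: the physical root is X = 0.673.

X = 0.673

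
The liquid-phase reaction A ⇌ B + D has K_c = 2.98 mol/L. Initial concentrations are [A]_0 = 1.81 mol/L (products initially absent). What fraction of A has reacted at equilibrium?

X = 0.701

Let X = conversion of A; extent ξ = 1.81·X mol/L.
Concentrations: [A] = 1.81 − 1.81X; [B] = 1.81X; [D] = 1.81X.
K_c = [B] [D] / ([A]).
This equals 2.98 at X = 0.701 (the root in 0 < X < 1).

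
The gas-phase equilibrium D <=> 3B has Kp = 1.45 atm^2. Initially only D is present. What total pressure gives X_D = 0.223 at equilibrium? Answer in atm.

P = 2.8 atm

Let X = conversion of D (basis 1 mol D); extent of reaction ξ = X.
Species balance: n_D = 1 − X; n_B = 3X.
Total moles n_T = 1 + 2X.
Kp = p_B^3 / (p_D) with p_i = (n_i/n_T)·P.
At X = 0.223: the mole-fraction product g(X) = Π y_i^ν_i = 0.1843. Since Kp = g(X)·P^{2}, P = (Kp/g)^(1/2) = (1.45/0.1843)^(1/2) = 2.8 atm.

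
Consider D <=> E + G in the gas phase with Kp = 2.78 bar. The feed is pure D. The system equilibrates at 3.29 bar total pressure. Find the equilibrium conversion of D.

Basis: 1 mol D initially; let X = conversion of D. Extent ξ = X.
Moles: n_D = 1 − X; n_E = X; n_G = X.
n_T = Σnᵢ = 1 + X.
With p_i = (n_i/n_T)P, Kp = p_E p_G / (p_D).
Equating to 2.78 bar and solving on 0 < X < 1: X = 0.677.

X = 0.677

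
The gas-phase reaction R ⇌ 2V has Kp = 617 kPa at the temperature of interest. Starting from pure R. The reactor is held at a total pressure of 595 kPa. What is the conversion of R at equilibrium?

X = 0.454

Take 1 mol R as basis and let X be its fractional conversion, so ξ = X.
Mole table: n_R = 1 − X; n_V = 2X.
Total moles n_T = 1 + X.
With p_i = (n_i/n_T)P, Kp = p_V^2 / (p_R).
Substituting and setting equal to 617 kPa gives a polynomial in X; the root in (0,1) is X = 0.454.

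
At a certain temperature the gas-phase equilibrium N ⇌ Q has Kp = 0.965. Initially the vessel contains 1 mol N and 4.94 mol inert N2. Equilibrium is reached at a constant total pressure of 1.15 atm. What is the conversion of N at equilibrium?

Take 1 mol N as basis and let X be its fractional conversion, so ξ = X.
Moles: n_N = 1 − X; n_Q = X; n_I = 4.94 (inert).
n_T stays at 5.94 (no change in mole number).
Mole fractions y_i = n_i/n_T; Kp = p_Q / (p_N) with p_i = y_i·P.
Equating to 0.965 and solving on 0 < X < 1: X = 0.491.

X = 0.491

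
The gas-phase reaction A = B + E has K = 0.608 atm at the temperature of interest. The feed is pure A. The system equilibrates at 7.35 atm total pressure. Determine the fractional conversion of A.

Basis: 1 mol A initially; let X = conversion of A. Extent ξ = X.
Moles: n_A = 1 − X; n_B = X; n_E = X.
n_T = Σnᵢ = 1 + X.
With p_i = (n_i/n_T)P, K = p_B p_E / (p_A).
Setting this equal to 0.608 atm and taking the physical root (0 < X < 1) gives X = 0.276.

X = 0.276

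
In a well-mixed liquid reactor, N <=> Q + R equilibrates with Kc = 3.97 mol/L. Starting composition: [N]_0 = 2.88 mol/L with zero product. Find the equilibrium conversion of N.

Let X = conversion of N; extent ξ = 2.88·X mol/L.
Concentrations: [N] = 2.88 − 2.88X; [Q] = 2.88X; [R] = 2.88X.
Kc = [Q] [R] / ([N]).
Setting equal to 3.97 and solving for X on (0,1) gives X = 0.672.

X = 0.672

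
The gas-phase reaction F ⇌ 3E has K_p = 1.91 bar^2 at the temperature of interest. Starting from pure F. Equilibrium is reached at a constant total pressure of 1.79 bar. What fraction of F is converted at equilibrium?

X = 0.346

Take 1 mol F as basis and let X be its fractional conversion, so ξ = X.
At extent ξ: n_F = 1 − X; n_E = 3X.
Summing: n_T = 1 + 2X.
With p_i = (n_i/n_T)P, K_p = p_E^3 / (p_F).
Equating to 1.91 bar^2 and solving on 0 < X < 1: X = 0.346.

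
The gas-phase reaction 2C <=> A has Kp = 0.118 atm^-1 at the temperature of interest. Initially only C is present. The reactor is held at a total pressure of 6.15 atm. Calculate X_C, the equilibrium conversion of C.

X = 0.494

Take 1 mol C as basis and let X be its fractional conversion, so ξ = 0.5X.
Species balance: n_C = 1 − X; n_A = 0.5X.
n_T = Σnᵢ = 1 − 0.5X.
With p_i = (n_i/n_T)P, Kp = p_A / (p_C^2).
This yields a degree-2 equation in X; solving on (0,1), X = 0.494.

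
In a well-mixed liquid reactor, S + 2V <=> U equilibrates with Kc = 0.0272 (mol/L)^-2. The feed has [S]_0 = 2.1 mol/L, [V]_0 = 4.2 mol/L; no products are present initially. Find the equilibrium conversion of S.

X = 0.224

Let X = conversion of S; extent ξ = 2.1·X mol/L.
Concentrations: [S] = 2.1 − 2.1X; [V] = 4.2 − 4.2X; [U] = 2.1X.
Kc = [U] / ([S] [V]^2).
Solving Kc = 0.0272 for X ∈ (0,1): X = 0.224.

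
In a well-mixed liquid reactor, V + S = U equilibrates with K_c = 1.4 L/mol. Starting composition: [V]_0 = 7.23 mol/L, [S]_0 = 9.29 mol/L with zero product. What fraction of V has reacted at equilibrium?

X = 0.824

Let X = conversion of V; extent ξ = 7.23·X mol/L.
Concentrations: [V] = 7.23 − 7.23X; [S] = 9.29 − 7.23X; [U] = 7.23X.
K_c = [U] / ([V] [S]).
Setting equal to 1.4 and solving for X on (0,1) gives X = 0.824.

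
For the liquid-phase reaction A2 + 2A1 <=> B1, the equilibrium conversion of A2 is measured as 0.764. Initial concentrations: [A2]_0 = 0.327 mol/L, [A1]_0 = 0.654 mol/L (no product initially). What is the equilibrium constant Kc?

Kc = 136 (mol/L)^-2

Let X = conversion of A2.
Concentrations: [A2] = 0.327 − 0.327X; [A1] = 0.654 − 0.654X; [B1] = 0.327X.
At X = 0.764: [A2] = 0.0772, [A1] = 0.154, [B1] = 0.25.
Kc = [B1] / ([A2] [A1]^2) = 136 (mol/L)^-2.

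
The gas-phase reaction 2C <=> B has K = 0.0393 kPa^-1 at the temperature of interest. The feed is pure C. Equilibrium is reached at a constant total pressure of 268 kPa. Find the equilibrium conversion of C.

X = 0.848

Take 1 mol C as basis and let X be its fractional conversion, so ξ = 0.5X.
Moles: n_C = 1 − X; n_B = 0.5X.
n_T = Σnᵢ = 1 − 0.5X.
With p_i = (n_i/n_T)P, K = p_B / (p_C^2).
This yields a degree-2 equation in X; solving on (0,1), X = 0.848.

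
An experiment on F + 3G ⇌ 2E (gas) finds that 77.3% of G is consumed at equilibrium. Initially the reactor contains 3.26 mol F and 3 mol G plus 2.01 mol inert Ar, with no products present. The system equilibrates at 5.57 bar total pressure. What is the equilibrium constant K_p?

Basis: 3 mol G initially; let X = conversion of G. Extent ξ = X.
At extent ξ: n_F = 3.26 − X; n_G = 3 − 3X; n_E = 2X; n_I = 2.01 (inert).
n_T = Σnᵢ = 8.27 − 2X.
At X = 0.773: n_F = 2.49, n_G = 0.681, n_E = 1.55, n_T = 6.72.
p_i = (n_i/n_T)·P. K_p = p_E^2 / (p_F p_G^3) = 4.43 bar^-2.

K_p = 4.43 bar^-2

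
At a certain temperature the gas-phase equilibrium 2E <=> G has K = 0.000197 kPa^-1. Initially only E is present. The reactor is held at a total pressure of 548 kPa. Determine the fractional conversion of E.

X = 0.164

Take 1 mol E as basis and let X be its fractional conversion, so ξ = 0.5X.
Species balance: n_E = 1 − X; n_G = 0.5X.
Summing: n_T = 1 − 0.5X.
y_i = n_i/n_T, p_i = y_i·P. K = p_G / (p_E^2).
Equating to 0.000197 kPa^-1 and solving on 0 < X < 1: X = 0.164.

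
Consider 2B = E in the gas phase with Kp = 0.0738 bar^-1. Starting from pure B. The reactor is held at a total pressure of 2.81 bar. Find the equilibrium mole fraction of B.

Basis: 1 mol B initially; let X = conversion of B. Extent ξ = 0.5X.
Moles: n_B = 1 − X; n_E = 0.5X.
Summing: n_T = 1 − 0.5X.
y_i = n_i/n_T, p_i = y_i·P. Kp = p_E / (p_B^2).
This yields a degree-2 equation in X; solving on (0,1), X = 0.261.
Then n_B = 0.739, n_T = 0.87, so y_B = 0.850.

y_B = 0.850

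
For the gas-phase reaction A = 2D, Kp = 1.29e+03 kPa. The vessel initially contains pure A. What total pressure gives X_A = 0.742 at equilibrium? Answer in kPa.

P = 263 kPa

Let X = conversion of A (basis 1 mol A); extent of reaction ξ = X.
At extent ξ: n_A = 1 − X; n_D = 2X.
Summing: n_T = 1 + X.
Kp = p_D^2 / (p_A) with p_i = (n_i/n_T)·P.
At X = 0.742: the mole-fraction product g(X) = Π y_i^ν_i = 4.9. Since Kp = g(X)·P^{1}, P = (Kp/g)^(1/1) = (1.29e+03/4.9)^(1/1) = 263 kPa.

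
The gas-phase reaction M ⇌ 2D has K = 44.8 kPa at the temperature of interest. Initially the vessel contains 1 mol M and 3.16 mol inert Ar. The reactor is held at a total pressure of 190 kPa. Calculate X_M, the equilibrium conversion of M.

Take 1 mol M as basis and let X be its fractional conversion, so ξ = X.
Moles: n_M = 1 − X; n_D = 2X; n_I = 3.16 (inert).
Total moles n_T = 4.16 + X.
y_i = n_i/n_T, p_i = y_i·P. K = p_D^2 / (p_M).
Setting this equal to 44.8 kPa and taking the physical root (0 < X < 1) gives X = 0.401.

X = 0.401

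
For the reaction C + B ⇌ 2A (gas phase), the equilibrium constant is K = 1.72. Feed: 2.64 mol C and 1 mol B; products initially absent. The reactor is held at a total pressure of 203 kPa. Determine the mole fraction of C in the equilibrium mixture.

Take 1 mol B as basis and let X be its fractional conversion, so ξ = X.
Moles: n_C = 2.64 − X; n_B = 1 − X; n_A = 2X.
n_T stays at 3.64 (no change in mole number).
y_i = n_i/n_T, p_i = y_i·P. K = p_A^2 / (p_C p_B).
Setting this equal to 1.72 and taking the physical root (0 < X < 1) gives X = 0.596.
Then n_C = 2.04, n_T = 3.64, so y_C = 0.562.

y_C = 0.562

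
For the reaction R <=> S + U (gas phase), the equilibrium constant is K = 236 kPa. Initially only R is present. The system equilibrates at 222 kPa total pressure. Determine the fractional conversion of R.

X = 0.718

Let X = conversion of R (basis 1 mol R); extent of reaction ξ = X.
Moles: n_R = 1 − X; n_S = X; n_U = X.
n_T = Σnᵢ = 1 + X.
Mole fractions y_i = n_i/n_T; K = p_S p_U / (p_R) with p_i = y_i·P.
Setting this equal to 236 kPa and taking the physical root (0 < X < 1) gives X = 0.718.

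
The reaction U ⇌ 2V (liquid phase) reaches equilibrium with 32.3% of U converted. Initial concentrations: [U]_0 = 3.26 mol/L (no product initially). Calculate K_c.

K_c = 2.01 mol/L

Let X = conversion of U.
Concentrations: [U] = 3.26 − 3.26X; [V] = 6.52X.
At X = 0.323: [U] = 2.21, [V] = 2.11.
K_c = [V]^2 / ([U]) = 2.01 mol/L.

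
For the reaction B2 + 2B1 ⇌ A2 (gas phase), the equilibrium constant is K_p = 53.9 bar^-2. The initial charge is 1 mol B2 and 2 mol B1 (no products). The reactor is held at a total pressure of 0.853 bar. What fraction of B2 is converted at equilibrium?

X = 0.783

Let X = conversion of B2 (basis 1 mol B2); extent of reaction ξ = X.
Moles: n_B2 = 1 − X; n_B1 = 2 − 2X; n_A2 = X.
Summing: n_T = 3 − 2X.
Mole fractions y_i = n_i/n_T; K_p = p_A2 / (p_B2 p_B1^2) with p_i = y_i·P.
Substituting and setting equal to 53.9 bar^-2 gives a polynomial in X; the root in (0,1) is X = 0.783.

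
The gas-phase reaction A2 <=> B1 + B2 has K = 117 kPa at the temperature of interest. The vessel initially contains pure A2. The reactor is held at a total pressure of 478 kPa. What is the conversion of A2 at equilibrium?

Take 1 mol A2 as basis and let X be its fractional conversion, so ξ = X.
Moles: n_A2 = 1 − X; n_B1 = X; n_B2 = X.
Summing: n_T = 1 + X.
y_i = n_i/n_T, p_i = y_i·P. K = p_B1 p_B2 / (p_A2).
This yields a degree-2 equation in X; solving on (0,1), X = 0.443.

X = 0.443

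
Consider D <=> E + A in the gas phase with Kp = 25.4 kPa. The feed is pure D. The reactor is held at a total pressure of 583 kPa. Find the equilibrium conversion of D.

Take 1 mol D as basis and let X be its fractional conversion, so ξ = X.
Mole table: n_D = 1 − X; n_E = X; n_A = X.
Total moles n_T = 1 + X.
Mole fractions y_i = n_i/n_T; Kp = p_E p_A / (p_D) with p_i = y_i·P.
Equating to 25.4 kPa and solving on 0 < X < 1: X = 0.204.

X = 0.204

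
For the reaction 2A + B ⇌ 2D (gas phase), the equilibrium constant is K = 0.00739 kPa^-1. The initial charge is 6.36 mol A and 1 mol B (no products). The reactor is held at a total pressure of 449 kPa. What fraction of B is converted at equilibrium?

X = 0.786

Take 1 mol B as basis and let X be its fractional conversion, so ξ = X.
Mole table: n_A = 6.36 − 2X; n_B = 1 − X; n_D = 2X.
n_T = Σnᵢ = 7.36 − X.
Mole fractions y_i = n_i/n_T; K = p_D^2 / (p_A^2 p_B) with p_i = y_i·P.
Substituting and setting equal to 0.00739 kPa^-1 gives a polynomial in X; the root in (0,1) is X = 0.786.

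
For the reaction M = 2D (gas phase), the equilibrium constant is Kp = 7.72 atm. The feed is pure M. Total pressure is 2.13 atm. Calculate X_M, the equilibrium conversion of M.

Let X = conversion of M (basis 1 mol M); extent of reaction ξ = X.
Mole table: n_M = 1 − X; n_D = 2X.
n_T = Σnᵢ = 1 + X.
With p_i = (n_i/n_T)P, Kp = p_D^2 / (p_M).
This yields a degree-2 equation in X; solving on (0,1), X = 0.689.

X = 0.689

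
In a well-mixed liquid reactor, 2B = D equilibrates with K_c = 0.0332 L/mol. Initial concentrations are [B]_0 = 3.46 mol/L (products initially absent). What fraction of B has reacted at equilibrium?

Let X = conversion of B; extent ξ = 3.46X/2 mol/L.
Concentrations: [B] = 3.46 − 3.46X; [D] = 1.73X.
K_c = [D] / ([B]^2).
Equating to 0.0332 L/mol: the physical root is X = 0.162.

X = 0.162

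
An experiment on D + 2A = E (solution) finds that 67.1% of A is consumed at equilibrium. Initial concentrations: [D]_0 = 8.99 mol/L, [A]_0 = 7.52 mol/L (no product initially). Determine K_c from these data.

Let X = conversion of A.
Concentrations: [D] = 8.99 − 3.76X; [A] = 7.52 − 7.52X; [E] = 3.76X.
At X = 0.671: [D] = 6.47, [A] = 2.47, [E] = 2.52.
K_c = [E] / ([D] [A]^2) = 0.0637 (mol/L)^-2.

K_c = 0.0637 (mol/L)^-2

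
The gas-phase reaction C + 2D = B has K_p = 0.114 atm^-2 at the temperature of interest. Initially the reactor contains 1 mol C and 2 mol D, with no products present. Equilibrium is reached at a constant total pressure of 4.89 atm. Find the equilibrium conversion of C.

Let X = conversion of C (basis 1 mol C); extent of reaction ξ = X.
At extent ξ: n_C = 1 − X; n_D = 2 − 2X; n_B = X.
n_T = Σnᵢ = 3 − 2X.
y_i = n_i/n_T, p_i = y_i·P. K_p = p_B / (p_C p_D^2).
Substituting and setting equal to 0.114 atm^-2 gives a polynomial in X; the root in (0,1) is X = 0.434.

X = 0.434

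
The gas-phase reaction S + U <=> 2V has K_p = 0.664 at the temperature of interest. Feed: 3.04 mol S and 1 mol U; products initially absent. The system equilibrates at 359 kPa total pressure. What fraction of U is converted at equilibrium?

X = 0.474

Let X = conversion of U (basis 1 mol U); extent of reaction ξ = X.
At extent ξ: n_S = 3.04 − X; n_U = 1 − X; n_V = 2X.
n_T stays at 4.04 (no change in mole number).
Mole fractions y_i = n_i/n_T; K_p = p_V^2 / (p_S p_U) with p_i = y_i·P.
Setting this equal to 0.664 and taking the physical root (0 < X < 1) gives X = 0.474.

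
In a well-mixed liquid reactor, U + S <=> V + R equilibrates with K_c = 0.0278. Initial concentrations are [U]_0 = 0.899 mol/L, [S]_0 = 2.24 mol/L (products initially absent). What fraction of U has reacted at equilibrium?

X = 0.222

Let X = conversion of U; extent ξ = 0.899·X mol/L.
Concentrations: [U] = 0.899 − 0.899X; [S] = 2.24 − 0.899X; [V] = 0.899X; [R] = 0.899X.
K_c = [V] [R] / ([U] [S]).
Equating to 0.0278: the physical root is X = 0.222.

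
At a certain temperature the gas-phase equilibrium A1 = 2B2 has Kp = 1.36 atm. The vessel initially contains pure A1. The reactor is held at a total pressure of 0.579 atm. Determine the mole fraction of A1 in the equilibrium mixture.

y_A1 = 0.244

Basis: 1 mol A1 initially; let X = conversion of A1. Extent ξ = X.
At extent ξ: n_A1 = 1 − X; n_B2 = 2X.
Total moles n_T = 1 + X.
y_i = n_i/n_T, p_i = y_i·P. Kp = p_B2^2 / (p_A1).
Equating to 1.36 atm and solving on 0 < X < 1: X = 0.608.
Then n_A1 = 0.392, n_T = 1.61, so y_A1 = 0.244.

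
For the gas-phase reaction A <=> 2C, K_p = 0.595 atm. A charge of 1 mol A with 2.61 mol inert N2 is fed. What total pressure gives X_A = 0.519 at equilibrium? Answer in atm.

Take 1 mol A as basis and let X be its fractional conversion, so ξ = X.
At extent ξ: n_A = 1 − X; n_C = 2X; n_I = 2.61 (inert).
Total moles n_T = 3.61 + X.
K_p = p_C^2 / (p_A) with p_i = (n_i/n_T)·P.
At X = 0.519: the mole-fraction product g(X) = Π y_i^ν_i = 0.5425. Since K_p = g(X)·P^{1}, P = (K_p/g)^(1/1) = (0.595/0.5425)^(1/1) = 1.1 atm.

P = 1.1 atm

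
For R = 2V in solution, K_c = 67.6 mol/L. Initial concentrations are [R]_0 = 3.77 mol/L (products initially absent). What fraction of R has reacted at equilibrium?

X = 0.842

Let X = conversion of R; extent ξ = 3.77·X mol/L.
Concentrations: [R] = 3.77 − 3.77X; [V] = 7.54X.
K_c = [V]^2 / ([R]).
Setting equal to 67.6 and solving for X on (0,1) gives X = 0.842.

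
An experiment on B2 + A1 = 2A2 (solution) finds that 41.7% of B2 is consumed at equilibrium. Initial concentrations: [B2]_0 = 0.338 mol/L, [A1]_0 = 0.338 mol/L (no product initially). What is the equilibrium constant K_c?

K_c = 2.05

Let X = conversion of B2.
Concentrations: [B2] = 0.338 − 0.338X; [A1] = 0.338 − 0.338X; [A2] = 0.676X.
At X = 0.417: [B2] = 0.197, [A1] = 0.197, [A2] = 0.282.
K_c = [A2]^2 / ([B2] [A1]) = 2.05.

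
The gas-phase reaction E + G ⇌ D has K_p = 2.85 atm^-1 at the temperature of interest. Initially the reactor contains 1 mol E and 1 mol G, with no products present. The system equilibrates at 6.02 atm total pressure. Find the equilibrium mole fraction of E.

y_E = 0.190

Let X = conversion of E (basis 1 mol E); extent of reaction ξ = X.
Moles: n_E = 1 − X; n_G = 1 − X; n_D = X.
n_T = Σnᵢ = 2 − X.
y_i = n_i/n_T, p_i = y_i·P. K_p = p_D / (p_E p_G).
Setting this equal to 2.85 atm^-1 and taking the physical root (0 < X < 1) gives X = 0.765.
Then n_E = 0.235, n_T = 1.23, so y_E = 0.190.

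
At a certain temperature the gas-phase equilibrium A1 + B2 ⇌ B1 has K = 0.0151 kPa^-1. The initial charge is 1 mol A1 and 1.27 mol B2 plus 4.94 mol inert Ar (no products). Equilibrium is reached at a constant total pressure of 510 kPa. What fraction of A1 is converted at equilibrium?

X = 0.476

Let X = conversion of A1 (basis 1 mol A1); extent of reaction ξ = X.
At extent ξ: n_A1 = 1 − X; n_B2 = 1.27 − X; n_B1 = X; n_I = 4.94 (inert).
Summing: n_T = 7.21 − X.
With p_i = (n_i/n_T)P, K = p_B1 / (p_A1 p_B2).
This yields a degree-2 equation in X; solving on (0,1), X = 0.476.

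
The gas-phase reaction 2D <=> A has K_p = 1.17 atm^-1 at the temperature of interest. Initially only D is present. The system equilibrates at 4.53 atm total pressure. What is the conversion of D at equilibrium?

Basis: 1 mol D initially; let X = conversion of D. Extent ξ = 0.5X.
At extent ξ: n_D = 1 − X; n_A = 0.5X.
Summing: n_T = 1 − 0.5X.
With p_i = (n_i/n_T)P, K_p = p_A / (p_D^2).
This yields a degree-2 equation in X; solving on (0,1), X = 0.788.

X = 0.788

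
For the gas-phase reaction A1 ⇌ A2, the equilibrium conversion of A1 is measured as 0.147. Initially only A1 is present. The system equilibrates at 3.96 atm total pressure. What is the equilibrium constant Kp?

Kp = 0.172

Take 1 mol A1 as basis and let X be its fractional conversion, so ξ = X.
At extent ξ: n_A1 = 1 − X; n_A2 = X.
n_T stays at 1 (no change in mole number).
At X = 0.147: n_A1 = 0.853, n_A2 = 0.147, n_T = 1.
p_i = (n_i/n_T)·P. Kp = p_A2 / (p_A1) = 0.172.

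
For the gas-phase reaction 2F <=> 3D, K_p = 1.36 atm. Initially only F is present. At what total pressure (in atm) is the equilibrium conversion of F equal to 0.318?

Take 1 mol F as basis and let X be its fractional conversion, so ξ = 0.5X.
At extent ξ: n_F = 1 − X; n_D = 1.5X.
Summing: n_T = 1 + 0.5X.
K_p = p_D^3 / (p_F^2) with p_i = (n_i/n_T)·P.
At X = 0.318: the mole-fraction product g(X) = Π y_i^ν_i = 0.2013. Since K_p = g(X)·P^{1}, P = (K_p/g)^(1/1) = (1.36/0.2013)^(1/1) = 6.76 atm.

P = 6.76 atm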